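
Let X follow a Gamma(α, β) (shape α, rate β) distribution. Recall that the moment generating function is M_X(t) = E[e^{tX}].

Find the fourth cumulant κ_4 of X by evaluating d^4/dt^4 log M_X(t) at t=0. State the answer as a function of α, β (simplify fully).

κ_4 = D^4[K](0) = 6*α/β^4

M_X(t) = (β/(β - t))^α
K_X(t) = log M_X(t) = α*(log(β) - log(β - t))
D^4[K](t) = 6*α/(β^4 - 4*β^3*t + 6*β^2*t^2 - 4*β*t^3 + t^4)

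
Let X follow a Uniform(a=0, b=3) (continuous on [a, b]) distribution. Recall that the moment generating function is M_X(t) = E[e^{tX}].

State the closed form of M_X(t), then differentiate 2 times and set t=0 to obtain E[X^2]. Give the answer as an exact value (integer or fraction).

M_X(t) = (e^(3*t) - 1)/(3*t)
M^(2)(t) = (9*t^2*e^(3*t) - 6*t*e^(3*t) + 2*e^(3*t) - 2)/(3*t^3)

E[X^2] = M^(2)(0) = 3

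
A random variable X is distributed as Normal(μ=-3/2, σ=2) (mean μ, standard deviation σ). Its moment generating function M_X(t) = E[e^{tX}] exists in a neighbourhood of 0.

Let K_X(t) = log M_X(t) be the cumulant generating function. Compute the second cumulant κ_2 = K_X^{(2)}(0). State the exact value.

M_X(t) = e^(2*t^2 - 3*t/2)
K_X(t) = log M_X(t) = 2*t^2 - 3*t/2
dK/dt = 4*t - 3/2
d^2K/dt^2 = 4

κ_2 = d^2K/dt^2 |_{t=0} = 4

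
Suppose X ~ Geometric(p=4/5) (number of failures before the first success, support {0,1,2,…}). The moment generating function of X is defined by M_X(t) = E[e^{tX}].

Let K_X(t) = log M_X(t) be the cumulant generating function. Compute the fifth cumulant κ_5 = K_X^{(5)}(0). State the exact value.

κ_5 = d^5K/dt^5 |_{t=0} = 285/128

M_X(t) = 4/(5*(1 - e^(t)/5))
K_X(t) = log M_X(t) = -log(1 - e^(t)/5) - log(5) + 2*log(2)
dK/dt = -e^(t)/(e^(t) - 5)
d^2K/dt^2 = 5*e^(t)/(e^(2*t) - 10*e^(t) + 25)
d^3K/dt^3 = (-5*e^(2*t) - 25*e^(t))/(e^(3*t) - 15*e^(2*t) + 75*e^(t) - 125)
d^4K/dt^4 = (5*e^(3*t) + 100*e^(2*t) + 125*e^(t))/(e^(4*t) - 20*e^(3*t) + 150*e^(2*t) - 500*e^(t) + 625)
d^5K/dt^5 = (-5*e^(4*t) - 275*e^(3*t) - 1375*e^(2*t) - 625*e^(t))/(e^(5*t) - 25*e^(4*t) + 250*e^(3*t) - 1250*e^(2*t) + 3125*e^(t) - 3125)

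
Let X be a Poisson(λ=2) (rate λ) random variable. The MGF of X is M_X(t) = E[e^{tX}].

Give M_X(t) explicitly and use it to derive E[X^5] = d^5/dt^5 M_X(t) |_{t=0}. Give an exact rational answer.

E[X^5] = D^5[M](0) = 454

M_X(t) = e^(2*e^(t) - 2)
D^5[M](t) = (32*e^(5*t)*e^(2*e^(t)) + 160*e^(4*t)*e^(2*e^(t)) + 200*e^(3*t)*e^(2*e^(t)) + 60*e^(2*t)*e^(2*e^(t)) + 2*e^(t)*e^(2*e^(t)))*e^(-2)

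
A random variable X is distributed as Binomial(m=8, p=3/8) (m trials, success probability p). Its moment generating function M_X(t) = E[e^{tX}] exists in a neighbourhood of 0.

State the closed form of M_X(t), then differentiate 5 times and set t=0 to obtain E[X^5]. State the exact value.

M_X(t) = (3*e^(t)/8 + 5/8)^8

E[X^5] = D^5[M](0) = 484431/512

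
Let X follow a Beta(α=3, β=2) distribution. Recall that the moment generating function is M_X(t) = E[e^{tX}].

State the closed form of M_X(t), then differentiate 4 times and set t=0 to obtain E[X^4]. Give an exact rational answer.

E[X^4] = M′′′′(0) = 3/14

M_X(t) = ₁F₁(3; 5; t)
M′(t) = 3*₁F₁(4; 6; t)/5
M′′(t) = 2*₁F₁(5; 7; t)/5
M′′′(t) = 2*₁F₁(6; 8; t)/7
M′′′′(t) = 3*₁F₁(7; 9; t)/14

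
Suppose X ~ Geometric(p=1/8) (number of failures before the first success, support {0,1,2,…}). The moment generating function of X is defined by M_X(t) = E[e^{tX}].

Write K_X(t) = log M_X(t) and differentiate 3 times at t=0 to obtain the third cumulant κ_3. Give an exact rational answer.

M_X(t) = 1/(8*(1 - 7*e^(t)/8))
K_X(t) = log M_X(t) = -log(1 - 7*e^(t)/8) - 3*log(2)
D^3[K](t) = (-392*e^(2*t) - 448*e^(t))/(343*e^(3*t) - 1176*e^(2*t) + 1344*e^(t) - 512)

κ_3 = D^3[K](0) = 840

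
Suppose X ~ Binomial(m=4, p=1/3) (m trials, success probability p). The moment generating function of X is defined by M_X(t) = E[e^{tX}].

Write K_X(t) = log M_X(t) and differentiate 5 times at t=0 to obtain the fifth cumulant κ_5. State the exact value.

κ_5 = K′′′′′(0) = -40/81

M_X(t) = (e^(t)/3 + 2/3)^4
K_X(t) = log M_X(t) = 4*log(e^(t)/3 + 2/3)
K′(t) = 4*e^(t)/(e^(t) + 2)
K′′(t) = 8*e^(t)/(e^(2*t) + 4*e^(t) + 4)
K′′′(t) = (-8*e^(2*t) + 16*e^(t))/(e^(3*t) + 6*e^(2*t) + 12*e^(t) + 8)
K′′′′(t) = (8*e^(3*t) - 64*e^(2*t) + 32*e^(t))/(e^(4*t) + 8*e^(3*t) + 24*e^(2*t) + 32*e^(t) + 16)
K′′′′′(t) = (-8*e^(4*t) + 176*e^(3*t) - 352*e^(2*t) + 64*e^(t))/(e^(5*t) + 10*e^(4*t) + 40*e^(3*t) + 80*e^(2*t) + 80*e^(t) + 32)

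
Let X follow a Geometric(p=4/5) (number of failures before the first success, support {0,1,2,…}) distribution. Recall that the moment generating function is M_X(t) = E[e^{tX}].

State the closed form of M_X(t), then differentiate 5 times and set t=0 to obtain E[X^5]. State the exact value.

E[X^5] = M^(5)(0) = 707/128

M_X(t) = 4/(5*(1 - e^(t)/5))
M^(5)(t) = (4*e^(5*t) + 520*e^(4*t) + 6600*e^(3*t) + 13000*e^(2*t) + 2500*e^(t))/(e^(6*t) - 30*e^(5*t) + 375*e^(4*t) - 2500*e^(3*t) + 9375*e^(2*t) - 18750*e^(t) + 15625)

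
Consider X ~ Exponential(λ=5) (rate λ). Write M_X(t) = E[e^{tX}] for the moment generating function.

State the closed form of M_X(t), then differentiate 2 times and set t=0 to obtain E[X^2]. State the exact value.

E[X^2] = d^2M/dt^2 |_{t=0} = 2/25

M_X(t) = 5/(5 - t)
dM/dt = 5/(t^2 - 10*t + 25)
d^2M/dt^2 = -10/(t^3 - 15*t^2 + 75*t - 125)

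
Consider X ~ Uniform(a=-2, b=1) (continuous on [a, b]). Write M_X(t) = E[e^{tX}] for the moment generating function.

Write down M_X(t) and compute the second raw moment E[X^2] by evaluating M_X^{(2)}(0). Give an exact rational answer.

E[X^2] = M′′(0) = 1

M_X(t) = (e^(t) - e^(-2*t))/(3*t)
M′(t) = (t*e^(3*t) + 2*t - e^(3*t) + 1)*e^(-2*t)/(3*t^2)
M′′(t) = (t^2*e^(3*t) - 4*t^2 - 2*t*e^(3*t) - 4*t + 2*e^(3*t) - 2)*e^(-2*t)/(3*t^3)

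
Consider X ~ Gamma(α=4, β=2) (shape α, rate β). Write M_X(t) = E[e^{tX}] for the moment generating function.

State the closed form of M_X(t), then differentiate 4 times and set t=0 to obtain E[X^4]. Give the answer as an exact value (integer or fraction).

M_X(t) = 16/(2 - t)^4
D^4[M](t) = 13440/(t^8 - 16*t^7 + 112*t^6 - 448*t^5 + 1120*t^4 - 1792*t^3 + 1792*t^2 - 1024*t + 256)

E[X^4] = D^4[M](0) = 105/2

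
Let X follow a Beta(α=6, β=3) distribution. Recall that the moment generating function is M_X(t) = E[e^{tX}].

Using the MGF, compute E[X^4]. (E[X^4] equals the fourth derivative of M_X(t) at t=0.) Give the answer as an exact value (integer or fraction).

M_X(t) = ₁F₁(6; 9; t)
M^(4)(t) = 14*₁F₁(10; 13; t)/55

E[X^4] = M^(4)(0) = 14/55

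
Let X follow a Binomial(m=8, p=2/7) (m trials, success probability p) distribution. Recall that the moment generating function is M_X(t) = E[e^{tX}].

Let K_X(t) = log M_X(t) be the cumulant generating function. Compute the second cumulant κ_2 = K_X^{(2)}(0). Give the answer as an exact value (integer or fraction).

M_X(t) = (2*e^(t)/7 + 5/7)^8
K_X(t) = log M_X(t) = 8*log(2*e^(t)/7 + 5/7)
D^2[K](t) = 80*e^(t)/(4*e^(2*t) + 20*e^(t) + 25)

κ_2 = D^2[K](0) = 80/49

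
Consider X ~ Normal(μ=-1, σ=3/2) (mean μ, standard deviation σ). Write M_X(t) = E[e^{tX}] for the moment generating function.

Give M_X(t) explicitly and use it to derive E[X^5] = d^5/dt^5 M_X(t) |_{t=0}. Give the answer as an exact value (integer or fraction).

E[X^5] = d^5M/dt^5 |_{t=0} = -1591/16

M_X(t) = e^(9*t^2/8 - t)
dM/dt = 9*t*e^(-t)*e^(9*t^2/8)/4 - e^(-t)*e^(9*t^2/8)
d^2M/dt^2 = (81*t^2*e^(9*t^2/8) - 72*t*e^(9*t^2/8) + 52*e^(9*t^2/8))*e^(-t)/16
d^3M/dt^3 = (729*t^3*e^(9*t^2/8) - 972*t^2*e^(9*t^2/8) + 1404*t*e^(9*t^2/8) - 496*e^(9*t^2/8))*e^(-t)/64
d^4M/dt^4 = (6561*t^4*e^(9*t^2/8) - 11664*t^3*e^(9*t^2/8) + 25272*t^2*e^(9*t^2/8) - 17856*t*e^(9*t^2/8) + 7600*e^(9*t^2/8))*e^(-t)/256
d^5M/dt^5 = (59049*t^5*e^(9*t^2/8) - 131220*t^4*e^(9*t^2/8) + 379080*t^3*e^(9*t^2/8) - 401760*t^2*e^(9*t^2/8) + 342000*t*e^(9*t^2/8) - 101824*e^(9*t^2/8))*e^(-t)/1024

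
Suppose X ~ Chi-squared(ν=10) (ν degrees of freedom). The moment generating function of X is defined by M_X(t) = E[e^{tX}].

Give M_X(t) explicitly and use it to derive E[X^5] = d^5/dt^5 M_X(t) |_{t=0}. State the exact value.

M_X(t) = (1 - 2*t)^(-5)
dM/dt = 10/(64*t^6 - 192*t^5 + 240*t^4 - 160*t^3 + 60*t^2 - 12*t + 1)
d^2M/dt^2 = -120/(128*t^7 - 448*t^6 + 672*t^5 - 560*t^4 + 280*t^3 - 84*t^2 + 14*t - 1)
d^3M/dt^3 = 1680/(256*t^8 - 1024*t^7 + 1792*t^6 - 1792*t^5 + 1120*t^4 - 448*t^3 + 112*t^2 - 16*t + 1)
d^4M/dt^4 = -26880/(512*t^9 - 2304*t^8 + 4608*t^7 - 5376*t^6 + 4032*t^5 - 2016*t^4 + 672*t^3 - 144*t^2 + 18*t - 1)
d^5M/dt^5 = 483840/(1024*t^10 - 5120*t^9 + 11520*t^8 - 15360*t^7 + 13440*t^6 - 8064*t^5 + 3360*t^4 - 960*t^3 + 180*t^2 - 20*t + 1)

E[X^5] = d^5M/dt^5 |_{t=0} = 483840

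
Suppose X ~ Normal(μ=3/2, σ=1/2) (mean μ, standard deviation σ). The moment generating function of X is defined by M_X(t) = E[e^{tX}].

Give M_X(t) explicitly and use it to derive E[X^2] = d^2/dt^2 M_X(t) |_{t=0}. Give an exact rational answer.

E[X^2] = d^2M/dt^2 |_{t=0} = 5/2

M_X(t) = e^(t^2/8 + 3*t/2)
dM/dt = t*e^(3*t/2)*e^(t^2/8)/4 + 3*e^(3*t/2)*e^(t^2/8)/2
d^2M/dt^2 = t^2*e^(3*t/2)*e^(t^2/8)/16 + 3*t*e^(3*t/2)*e^(t^2/8)/4 + 5*e^(3*t/2)*e^(t^2/8)/2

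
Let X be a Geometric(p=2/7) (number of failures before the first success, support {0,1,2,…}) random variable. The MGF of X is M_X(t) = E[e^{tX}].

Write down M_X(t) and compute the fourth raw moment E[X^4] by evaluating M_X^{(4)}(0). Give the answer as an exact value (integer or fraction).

E[X^4] = M^(4)(0) = 1590

M_X(t) = 2/(7*(1 - 5*e^(t)/7))
M^(4)(t) = (-1250*e^(4*t) - 19250*e^(3*t) - 26950*e^(2*t) - 3430*e^(t))/(3125*e^(5*t) - 21875*e^(4*t) + 61250*e^(3*t) - 85750*e^(2*t) + 60025*e^(t) - 16807)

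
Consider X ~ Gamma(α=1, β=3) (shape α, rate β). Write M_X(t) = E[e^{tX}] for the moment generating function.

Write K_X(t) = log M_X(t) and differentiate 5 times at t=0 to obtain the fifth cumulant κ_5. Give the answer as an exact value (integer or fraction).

κ_5 = K′′′′′(0) = 8/81

M_X(t) = 3/(3 - t)
K_X(t) = log M_X(t) = -log(3 - t) + log(3)
K′(t) = -1/(t - 3)
K′′(t) = 1/(t^2 - 6*t + 9)
K′′′(t) = -2/(t^3 - 9*t^2 + 27*t - 27)
K′′′′(t) = 6/(t^4 - 12*t^3 + 54*t^2 - 108*t + 81)
K′′′′′(t) = -24/(t^5 - 15*t^4 + 90*t^3 - 270*t^2 + 405*t - 243)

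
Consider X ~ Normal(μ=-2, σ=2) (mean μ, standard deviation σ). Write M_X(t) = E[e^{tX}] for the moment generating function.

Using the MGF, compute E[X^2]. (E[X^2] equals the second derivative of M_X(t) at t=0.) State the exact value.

E[X^2] = M^(2)(0) = 8

M_X(t) = e^(2*t^2 - 2*t)
M^(2)(t) = (16*t^2*e^(2*t^2) - 16*t*e^(2*t^2) + 8*e^(2*t^2))*e^(-2*t)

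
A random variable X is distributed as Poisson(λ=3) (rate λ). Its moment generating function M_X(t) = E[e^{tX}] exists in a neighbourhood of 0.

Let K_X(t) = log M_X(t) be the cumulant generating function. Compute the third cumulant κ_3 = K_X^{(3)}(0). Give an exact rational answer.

κ_3 = D^3[K](0) = 3

M_X(t) = e^(3*e^(t) - 3)
K_X(t) = log M_X(t) = 3*e^(t) - 3
D^3[K](t) = 3*e^(t)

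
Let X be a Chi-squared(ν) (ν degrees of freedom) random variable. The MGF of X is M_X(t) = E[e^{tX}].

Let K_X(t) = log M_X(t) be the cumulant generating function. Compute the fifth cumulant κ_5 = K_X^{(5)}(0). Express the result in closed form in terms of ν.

M_X(t) = (1 - 2*t)^(-ν/2)
K_X(t) = log M_X(t) = -ν*log(1 - 2*t)/2
D^5[K](t) = -384*ν/(32*t^5 - 80*t^4 + 80*t^3 - 40*t^2 + 10*t - 1)

κ_5 = D^5[K](0) = 384*ν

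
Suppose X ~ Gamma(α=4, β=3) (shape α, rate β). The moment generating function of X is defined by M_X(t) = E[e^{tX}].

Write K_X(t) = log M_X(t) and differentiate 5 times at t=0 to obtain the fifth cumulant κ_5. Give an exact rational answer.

M_X(t) = 81/(3 - t)^4
K_X(t) = log M_X(t) = -4*log(3 - t) + 4*log(3)
K^(5)(t) = -96/(t^5 - 15*t^4 + 90*t^3 - 270*t^2 + 405*t - 243)

κ_5 = K^(5)(0) = 32/81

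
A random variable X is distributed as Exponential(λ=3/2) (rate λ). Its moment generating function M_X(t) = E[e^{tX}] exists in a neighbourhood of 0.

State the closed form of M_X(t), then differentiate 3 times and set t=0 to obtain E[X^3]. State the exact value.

M_X(t) = 3/(2*(3/2 - t))
dM/dt = 6/(4*t^2 - 12*t + 9)
d^2M/dt^2 = -24/(8*t^3 - 36*t^2 + 54*t - 27)
d^3M/dt^3 = 144/(16*t^4 - 96*t^3 + 216*t^2 - 216*t + 81)

E[X^3] = d^3M/dt^3 |_{t=0} = 16/9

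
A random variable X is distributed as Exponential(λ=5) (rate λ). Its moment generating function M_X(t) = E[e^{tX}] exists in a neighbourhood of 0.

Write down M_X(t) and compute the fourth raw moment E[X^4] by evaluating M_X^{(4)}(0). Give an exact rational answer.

M_X(t) = 5/(5 - t)
M′(t) = 5/(t^2 - 10*t + 25)
M′′(t) = -10/(t^3 - 15*t^2 + 75*t - 125)
M′′′(t) = 30/(t^4 - 20*t^3 + 150*t^2 - 500*t + 625)
M′′′′(t) = -120/(t^5 - 25*t^4 + 250*t^3 - 1250*t^2 + 3125*t - 3125)

E[X^4] = M′′′′(0) = 24/625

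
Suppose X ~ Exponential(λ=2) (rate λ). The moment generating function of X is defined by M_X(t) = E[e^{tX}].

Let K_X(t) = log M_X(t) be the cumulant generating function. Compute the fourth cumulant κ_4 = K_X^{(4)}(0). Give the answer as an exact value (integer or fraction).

κ_4 = K′′′′(0) = 3/8

M_X(t) = 2/(2 - t)
K_X(t) = log M_X(t) = -log(2 - t) + log(2)
K′(t) = -1/(t - 2)
K′′(t) = 1/(t^2 - 4*t + 4)
K′′′(t) = -2/(t^3 - 6*t^2 + 12*t - 8)
K′′′′(t) = 6/(t^4 - 8*t^3 + 24*t^2 - 32*t + 16)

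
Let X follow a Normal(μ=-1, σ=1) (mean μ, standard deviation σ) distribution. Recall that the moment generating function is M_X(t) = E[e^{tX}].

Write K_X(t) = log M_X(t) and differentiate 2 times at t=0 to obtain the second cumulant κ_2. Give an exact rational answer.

M_X(t) = e^(t^2/2 - t)
K_X(t) = log M_X(t) = t^2/2 - t
D^2[K](t) = 1

κ_2 = D^2[K](0) = 1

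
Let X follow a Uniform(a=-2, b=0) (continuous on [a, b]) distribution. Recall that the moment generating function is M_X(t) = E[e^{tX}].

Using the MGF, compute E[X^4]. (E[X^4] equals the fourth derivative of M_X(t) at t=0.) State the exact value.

E[X^4] = M^(4)(0) = 16/5

M_X(t) = (1 - e^(-2*t))/(2*t)
M^(4)(t) = (-8*t^4 - 16*t^3 - 24*t^2 - 24*t + 12*e^(2*t) - 12)*e^(-2*t)/t^5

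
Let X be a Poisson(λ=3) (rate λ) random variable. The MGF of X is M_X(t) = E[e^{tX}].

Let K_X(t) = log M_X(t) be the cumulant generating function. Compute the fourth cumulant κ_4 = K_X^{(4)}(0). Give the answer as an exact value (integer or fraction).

κ_4 = K^(4)(0) = 3

M_X(t) = e^(3*e^(t) - 3)
K_X(t) = log M_X(t) = 3*e^(t) - 3
K^(4)(t) = 3*e^(t)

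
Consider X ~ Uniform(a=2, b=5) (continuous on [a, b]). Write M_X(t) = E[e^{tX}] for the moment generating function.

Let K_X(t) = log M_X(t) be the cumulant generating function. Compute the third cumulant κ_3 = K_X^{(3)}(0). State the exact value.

κ_3 = K^(3)(0) = 0

M_X(t) = (e^(5*t) - e^(2*t))/(3*t)
K_X(t) = log M_X(t) = -log(t) + log(e^(5*t) - e^(2*t)) - log(3)
K^(3)(t) = (27*t^3*e^(6*t) + 27*t^3*e^(3*t) - 2*e^(9*t) + 6*e^(6*t) - 6*e^(3*t) + 2)/(t^3*e^(9*t) - 3*t^3*e^(6*t) + 3*t^3*e^(3*t) - t^3)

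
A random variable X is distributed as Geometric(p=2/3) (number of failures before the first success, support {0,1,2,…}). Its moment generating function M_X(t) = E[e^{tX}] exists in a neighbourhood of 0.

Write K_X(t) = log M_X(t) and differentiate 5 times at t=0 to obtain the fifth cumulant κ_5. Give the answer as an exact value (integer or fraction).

M_X(t) = 2/(3*(1 - e^(t)/3))
K_X(t) = log M_X(t) = -log(1 - e^(t)/3) - log(3) + log(2)
K^(5)(t) = (-3*e^(4*t) - 99*e^(3*t) - 297*e^(2*t) - 81*e^(t))/(e^(5*t) - 15*e^(4*t) + 90*e^(3*t) - 270*e^(2*t) + 405*e^(t) - 243)

κ_5 = K^(5)(0) = 15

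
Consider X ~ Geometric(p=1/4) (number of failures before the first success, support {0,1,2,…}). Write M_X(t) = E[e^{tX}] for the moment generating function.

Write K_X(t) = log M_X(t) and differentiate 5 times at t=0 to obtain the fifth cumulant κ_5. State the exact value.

M_X(t) = 1/(4*(1 - 3*e^(t)/4))
K_X(t) = log M_X(t) = -log(1 - 3*e^(t)/4) - 2*log(2)
D^5[K](t) = (-324*e^(4*t) - 4752*e^(3*t) - 6336*e^(2*t) - 768*e^(t))/(243*e^(5*t) - 1620*e^(4*t) + 4320*e^(3*t) - 5760*e^(2*t) + 3840*e^(t) - 1024)

κ_5 = D^5[K](0) = 12180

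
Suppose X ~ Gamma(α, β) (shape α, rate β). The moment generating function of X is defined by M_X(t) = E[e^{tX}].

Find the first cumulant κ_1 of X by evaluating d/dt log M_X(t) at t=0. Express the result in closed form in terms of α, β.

κ_1 = K^(1)(0) = α/β

M_X(t) = (β/(β - t))^α
K_X(t) = log M_X(t) = α*(log(β) - log(β - t))
K^(1)(t) = -α/(-β + t)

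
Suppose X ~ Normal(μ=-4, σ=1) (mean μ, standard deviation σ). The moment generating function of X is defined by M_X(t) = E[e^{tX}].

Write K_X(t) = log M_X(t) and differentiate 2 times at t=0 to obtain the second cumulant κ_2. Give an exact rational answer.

κ_2 = K^(2)(0) = 1

M_X(t) = e^(t^2/2 - 4*t)
K_X(t) = log M_X(t) = t^2/2 - 4*t
K^(2)(t) = 1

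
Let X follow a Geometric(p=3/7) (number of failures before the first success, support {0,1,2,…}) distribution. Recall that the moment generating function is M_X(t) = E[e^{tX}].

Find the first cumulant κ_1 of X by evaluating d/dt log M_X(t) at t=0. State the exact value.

M_X(t) = 3/(7*(1 - 4*e^(t)/7))
K_X(t) = log M_X(t) = -log(1 - 4*e^(t)/7) - log(7) + log(3)
D[K](t) = -4*e^(t)/(4*e^(t) - 7)

κ_1 = D[K](0) = 4/3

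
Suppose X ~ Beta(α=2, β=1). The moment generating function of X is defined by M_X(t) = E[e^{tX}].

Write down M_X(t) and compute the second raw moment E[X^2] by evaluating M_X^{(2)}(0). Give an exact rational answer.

E[X^2] = D^2[M](0) = 1/2

M_X(t) = ₁F₁(2; 3; t)
D^2[M](t) = ₁F₁(4; 5; t)/2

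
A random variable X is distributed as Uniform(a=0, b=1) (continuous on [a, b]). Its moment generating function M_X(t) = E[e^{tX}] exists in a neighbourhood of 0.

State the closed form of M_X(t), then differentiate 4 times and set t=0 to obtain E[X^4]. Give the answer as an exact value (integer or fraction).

E[X^4] = d^4M/dt^4 |_{t=0} = 1/5

M_X(t) = (e^(t) - 1)/t
dM/dt = (t*e^(t) - e^(t) + 1)/t^2
d^2M/dt^2 = (t^2*e^(t) - 2*t*e^(t) + 2*e^(t) - 2)/t^3
d^3M/dt^3 = (t^3*e^(t) - 3*t^2*e^(t) + 6*t*e^(t) - 6*e^(t) + 6)/t^4
d^4M/dt^4 = (t^4*e^(t) - 4*t^3*e^(t) + 12*t^2*e^(t) - 24*t*e^(t) + 24*e^(t) - 24)/t^5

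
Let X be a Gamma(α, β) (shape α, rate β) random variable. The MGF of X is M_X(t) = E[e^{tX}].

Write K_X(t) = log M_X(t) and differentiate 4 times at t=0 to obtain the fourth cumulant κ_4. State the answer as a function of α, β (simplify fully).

κ_4 = d^4K/dt^4 |_{t=0} = 6*α/β^4

M_X(t) = (β/(β - t))^α
K_X(t) = log M_X(t) = α*(log(β) - log(β - t))
dK/dt = -α/(-β + t)
d^2K/dt^2 = α/(β^2 - 2*β*t + t^2)
d^3K/dt^3 = -2*α/(-β^3 + 3*β^2*t - 3*β*t^2 + t^3)
d^4K/dt^4 = 6*α/(β^4 - 4*β^3*t + 6*β^2*t^2 - 4*β*t^3 + t^4)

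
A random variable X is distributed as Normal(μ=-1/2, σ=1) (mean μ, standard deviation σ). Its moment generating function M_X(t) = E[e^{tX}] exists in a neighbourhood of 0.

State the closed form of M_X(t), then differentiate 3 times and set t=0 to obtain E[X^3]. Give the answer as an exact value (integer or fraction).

E[X^3] = d^3M/dt^3 |_{t=0} = -13/8

M_X(t) = e^(t^2/2 - t/2)
dM/dt = t*e^(-t/2)*e^(t^2/2) - e^(-t/2)*e^(t^2/2)/2
d^2M/dt^2 = (4*t^2*e^(t^2/2) - 4*t*e^(t^2/2) + 5*e^(t^2/2))*e^(-t/2)/4
d^3M/dt^3 = (8*t^3*e^(t^2/2) - 12*t^2*e^(t^2/2) + 30*t*e^(t^2/2) - 13*e^(t^2/2))*e^(-t/2)/8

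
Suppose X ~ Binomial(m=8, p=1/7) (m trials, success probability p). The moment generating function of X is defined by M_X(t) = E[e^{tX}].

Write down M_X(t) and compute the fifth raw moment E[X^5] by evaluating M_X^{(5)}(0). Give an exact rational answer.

E[X^5] = M^(5)(0) = 120464/2401

M_X(t) = (e^(t)/7 + 6/7)^8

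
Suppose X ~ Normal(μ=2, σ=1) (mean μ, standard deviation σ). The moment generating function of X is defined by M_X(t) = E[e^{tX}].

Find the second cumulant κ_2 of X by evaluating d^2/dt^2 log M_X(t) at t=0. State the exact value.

M_X(t) = e^(t^2/2 + 2*t)
K_X(t) = log M_X(t) = t^2/2 + 2*t
D^2[K](t) = 1

κ_2 = D^2[K](0) = 1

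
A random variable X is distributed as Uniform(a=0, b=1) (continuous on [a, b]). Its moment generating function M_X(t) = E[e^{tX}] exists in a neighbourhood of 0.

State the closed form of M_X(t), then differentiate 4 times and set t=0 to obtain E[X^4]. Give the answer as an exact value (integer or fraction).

E[X^4] = d^4M/dt^4 |_{t=0} = 1/5

M_X(t) = (e^(t) - 1)/t
dM/dt = (t*e^(t) - e^(t) + 1)/t^2
d^2M/dt^2 = (t^2*e^(t) - 2*t*e^(t) + 2*e^(t) - 2)/t^3
d^3M/dt^3 = (t^3*e^(t) - 3*t^2*e^(t) + 6*t*e^(t) - 6*e^(t) + 6)/t^4
d^4M/dt^4 = (t^4*e^(t) - 4*t^3*e^(t) + 12*t^2*e^(t) - 24*t*e^(t) + 24*e^(t) - 24)/t^5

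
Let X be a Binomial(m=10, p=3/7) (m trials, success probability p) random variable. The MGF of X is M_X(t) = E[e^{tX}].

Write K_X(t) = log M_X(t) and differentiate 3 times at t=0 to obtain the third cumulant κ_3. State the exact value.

κ_3 = K^(3)(0) = 120/343

M_X(t) = (3*e^(t)/7 + 4/7)^10
K_X(t) = log M_X(t) = 10*log(3*e^(t)/7 + 4/7)
K^(3)(t) = (-360*e^(2*t) + 480*e^(t))/(27*e^(3*t) + 108*e^(2*t) + 144*e^(t) + 64)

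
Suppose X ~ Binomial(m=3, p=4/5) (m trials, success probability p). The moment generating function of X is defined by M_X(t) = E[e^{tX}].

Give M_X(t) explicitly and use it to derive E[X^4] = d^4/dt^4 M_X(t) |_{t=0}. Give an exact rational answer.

M_X(t) = (4*e^(t)/5 + 1/5)^3
M′(t) = 192*e^(3*t)/125 + 96*e^(2*t)/125 + 12*e^(t)/125
M′′(t) = 576*e^(3*t)/125 + 192*e^(2*t)/125 + 12*e^(t)/125
M′′′(t) = 1728*e^(3*t)/125 + 384*e^(2*t)/125 + 12*e^(t)/125
M′′′′(t) = 5184*e^(3*t)/125 + 768*e^(2*t)/125 + 12*e^(t)/125

E[X^4] = M′′′′(0) = 5964/125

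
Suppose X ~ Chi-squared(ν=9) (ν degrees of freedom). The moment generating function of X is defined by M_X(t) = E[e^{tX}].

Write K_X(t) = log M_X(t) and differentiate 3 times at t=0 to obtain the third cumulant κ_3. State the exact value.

κ_3 = D^3[K](0) = 72

M_X(t) = (1 - 2*t)^(-9/2)
K_X(t) = log M_X(t) = -9*log(1 - 2*t)/2
D^3[K](t) = -72/(8*t^3 - 12*t^2 + 6*t - 1)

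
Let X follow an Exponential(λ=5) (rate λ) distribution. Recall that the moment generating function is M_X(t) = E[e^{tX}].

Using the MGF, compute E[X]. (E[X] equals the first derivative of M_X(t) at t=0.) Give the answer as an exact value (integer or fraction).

E[X] = dM/dt |_{t=0} = 1/5

M_X(t) = 5/(5 - t)
dM/dt = 5/(t^2 - 10*t + 25)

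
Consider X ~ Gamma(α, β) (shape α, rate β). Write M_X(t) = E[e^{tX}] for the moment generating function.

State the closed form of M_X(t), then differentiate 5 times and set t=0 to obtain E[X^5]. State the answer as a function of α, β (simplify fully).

M_X(t) = (β/(β - t))^α

E[X^5] = M^(5)(0) = α*(α^4 + 10*α^3 + 35*α^2 + 50*α + 24)/β^5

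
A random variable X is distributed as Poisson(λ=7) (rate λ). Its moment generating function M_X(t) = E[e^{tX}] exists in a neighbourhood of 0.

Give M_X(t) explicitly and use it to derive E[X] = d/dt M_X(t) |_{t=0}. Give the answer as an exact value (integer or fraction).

M_X(t) = e^(7*e^(t) - 7)
M′(t) = 7*e^(-7)*e^(t)*e^(7*e^(t))

E[X] = M′(0) = 7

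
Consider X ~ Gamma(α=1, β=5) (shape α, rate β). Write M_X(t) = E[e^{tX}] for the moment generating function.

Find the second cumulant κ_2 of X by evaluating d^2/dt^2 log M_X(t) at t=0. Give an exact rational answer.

κ_2 = d^2K/dt^2 |_{t=0} = 1/25

M_X(t) = 5/(5 - t)
K_X(t) = log M_X(t) = -log(5 - t) + log(5)
dK/dt = -1/(t - 5)
d^2K/dt^2 = 1/(t^2 - 10*t + 25)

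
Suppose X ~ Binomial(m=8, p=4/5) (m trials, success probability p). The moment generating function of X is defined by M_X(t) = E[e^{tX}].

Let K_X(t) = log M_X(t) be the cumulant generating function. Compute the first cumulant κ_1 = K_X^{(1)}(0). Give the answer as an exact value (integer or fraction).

M_X(t) = (4*e^(t)/5 + 1/5)^8
K_X(t) = log M_X(t) = 8*log(4*e^(t)/5 + 1/5)
K′(t) = 32*e^(t)/(4*e^(t) + 1)

κ_1 = K′(0) = 32/5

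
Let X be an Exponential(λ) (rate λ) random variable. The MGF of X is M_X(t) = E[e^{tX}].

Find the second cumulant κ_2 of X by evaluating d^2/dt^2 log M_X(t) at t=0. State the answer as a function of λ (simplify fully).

M_X(t) = λ/(λ - t)
K_X(t) = log M_X(t) = log(λ) - log(λ - t)
dK/dt = -1/(-λ + t)
d^2K/dt^2 = 1/(λ^2 - 2*λ*t + t^2)

κ_2 = d^2K/dt^2 |_{t=0} = λ^(-2)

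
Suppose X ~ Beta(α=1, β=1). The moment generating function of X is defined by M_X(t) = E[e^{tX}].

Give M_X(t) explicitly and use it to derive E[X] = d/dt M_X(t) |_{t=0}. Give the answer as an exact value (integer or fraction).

M_X(t) = ₁F₁(1; 2; t)
M′(t) = ₁F₁(2; 3; t)/2

E[X] = M′(0) = 1/2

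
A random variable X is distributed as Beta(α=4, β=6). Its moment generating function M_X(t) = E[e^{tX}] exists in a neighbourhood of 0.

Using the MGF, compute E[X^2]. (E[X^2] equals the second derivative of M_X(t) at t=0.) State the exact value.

M_X(t) = ₁F₁(4; 10; t)
dM/dt = 2*₁F₁(5; 11; t)/5
d^2M/dt^2 = 2*₁F₁(6; 12; t)/11

E[X^2] = d^2M/dt^2 |_{t=0} = 2/11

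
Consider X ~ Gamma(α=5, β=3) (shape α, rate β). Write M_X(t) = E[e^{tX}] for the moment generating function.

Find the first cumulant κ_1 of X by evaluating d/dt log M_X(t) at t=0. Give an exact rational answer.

κ_1 = D[K](0) = 5/3

M_X(t) = 243/(3 - t)^5
K_X(t) = log M_X(t) = -5*log(3 - t) + 5*log(3)
D[K](t) = -5/(t - 3)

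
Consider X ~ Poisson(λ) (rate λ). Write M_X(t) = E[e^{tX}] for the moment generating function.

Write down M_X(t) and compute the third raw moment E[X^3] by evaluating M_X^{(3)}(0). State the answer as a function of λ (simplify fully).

M_X(t) = e^(λ*(e^(t) - 1))
dM/dt = λ*e^(-λ)*e^(t)*e^(λ*e^(t))
d^2M/dt^2 = (λ^2*e^(2*t)*e^(λ*e^(t)) + λ*e^(t)*e^(λ*e^(t)))*e^(-λ)
d^3M/dt^3 = (λ^3*e^(3*t)*e^(λ*e^(t)) + 3*λ^2*e^(2*t)*e^(λ*e^(t)) + λ*e^(t)*e^(λ*e^(t)))*e^(-λ)

E[X^3] = d^3M/dt^3 |_{t=0} = λ*(λ^2 + 3*λ + 1)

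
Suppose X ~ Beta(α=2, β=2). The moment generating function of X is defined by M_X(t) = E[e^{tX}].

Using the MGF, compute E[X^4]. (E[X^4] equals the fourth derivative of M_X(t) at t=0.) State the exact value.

M_X(t) = ₁F₁(2; 4; t)
M′(t) = ₁F₁(3; 5; t)/2
M′′(t) = 3*₁F₁(4; 6; t)/10
M′′′(t) = ₁F₁(5; 7; t)/5
M′′′′(t) = ₁F₁(6; 8; t)/7

E[X^4] = M′′′′(0) = 1/7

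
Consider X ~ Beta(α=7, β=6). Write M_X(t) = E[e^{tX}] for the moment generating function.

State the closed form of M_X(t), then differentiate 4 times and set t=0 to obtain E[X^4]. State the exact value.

M_X(t) = ₁F₁(7; 13; t)
M′(t) = 7*₁F₁(8; 14; t)/13
M′′(t) = 4*₁F₁(9; 15; t)/13
M′′′(t) = 12*₁F₁(10; 16; t)/65
M′′′′(t) = 3*₁F₁(11; 17; t)/26

E[X^4] = M′′′′(0) = 3/26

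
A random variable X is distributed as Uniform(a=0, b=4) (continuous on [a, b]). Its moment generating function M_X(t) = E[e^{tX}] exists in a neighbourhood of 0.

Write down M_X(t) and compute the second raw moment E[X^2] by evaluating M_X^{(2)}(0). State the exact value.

M_X(t) = (e^(4*t) - 1)/(4*t)
M^(2)(t) = (8*t^2*e^(4*t) - 4*t*e^(4*t) + e^(4*t) - 1)/(2*t^3)

E[X^2] = M^(2)(0) = 16/3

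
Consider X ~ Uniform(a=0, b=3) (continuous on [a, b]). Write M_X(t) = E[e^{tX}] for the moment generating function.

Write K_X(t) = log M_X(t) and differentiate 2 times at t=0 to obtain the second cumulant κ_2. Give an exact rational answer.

M_X(t) = (e^(3*t) - 1)/(3*t)
K_X(t) = log M_X(t) = -log(t) + log(e^(3*t) - 1) - log(3)
K^(2)(t) = (-9*t^2*e^(3*t) + e^(6*t) - 2*e^(3*t) + 1)/(t^2*e^(6*t) - 2*t^2*e^(3*t) + t^2)

κ_2 = K^(2)(0) = 3/4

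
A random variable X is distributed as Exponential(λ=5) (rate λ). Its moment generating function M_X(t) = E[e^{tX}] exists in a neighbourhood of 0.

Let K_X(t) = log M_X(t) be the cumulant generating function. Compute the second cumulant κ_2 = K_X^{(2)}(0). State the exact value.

M_X(t) = 5/(5 - t)
K_X(t) = log M_X(t) = -log(5 - t) + log(5)
K′(t) = -1/(t - 5)
K′′(t) = 1/(t^2 - 10*t + 25)

κ_2 = K′′(0) = 1/25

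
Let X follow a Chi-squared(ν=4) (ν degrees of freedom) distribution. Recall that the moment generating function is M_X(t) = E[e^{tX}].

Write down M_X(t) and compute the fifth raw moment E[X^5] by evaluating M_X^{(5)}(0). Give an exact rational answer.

M_X(t) = (1 - 2*t)^(-2)
D^5[M](t) = -23040/(128*t^7 - 448*t^6 + 672*t^5 - 560*t^4 + 280*t^3 - 84*t^2 + 14*t - 1)

E[X^5] = D^5[M](0) = 23040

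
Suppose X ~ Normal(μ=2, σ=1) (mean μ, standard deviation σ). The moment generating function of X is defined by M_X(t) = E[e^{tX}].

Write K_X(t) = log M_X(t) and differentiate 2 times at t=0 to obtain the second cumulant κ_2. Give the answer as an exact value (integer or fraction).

M_X(t) = e^(t^2/2 + 2*t)
K_X(t) = log M_X(t) = t^2/2 + 2*t
K′(t) = t + 2
K′′(t) = 1

κ_2 = K′′(0) = 1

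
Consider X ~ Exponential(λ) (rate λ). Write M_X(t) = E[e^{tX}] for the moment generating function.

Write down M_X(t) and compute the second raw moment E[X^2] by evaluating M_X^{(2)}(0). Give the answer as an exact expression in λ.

E[X^2] = d^2M/dt^2 |_{t=0} = 2/λ^2

M_X(t) = λ/(λ - t)
dM/dt = λ/(λ^2 - 2*λ*t + t^2)
d^2M/dt^2 = -2*λ/(-λ^3 + 3*λ^2*t - 3*λ*t^2 + t^3)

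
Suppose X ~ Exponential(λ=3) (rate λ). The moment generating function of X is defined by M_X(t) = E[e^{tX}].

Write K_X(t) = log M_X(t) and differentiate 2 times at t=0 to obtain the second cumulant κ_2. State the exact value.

κ_2 = D^2[K](0) = 1/9

M_X(t) = 3/(3 - t)
K_X(t) = log M_X(t) = -log(3 - t) + log(3)
D^2[K](t) = 1/(t^2 - 6*t + 9)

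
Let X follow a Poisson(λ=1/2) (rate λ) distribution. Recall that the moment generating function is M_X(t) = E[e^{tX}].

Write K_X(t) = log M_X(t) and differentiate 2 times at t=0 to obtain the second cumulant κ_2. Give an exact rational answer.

κ_2 = K^(2)(0) = 1/2

M_X(t) = e^(e^(t)/2 - 1/2)
K_X(t) = log M_X(t) = e^(t)/2 - 1/2
K^(2)(t) = e^(t)/2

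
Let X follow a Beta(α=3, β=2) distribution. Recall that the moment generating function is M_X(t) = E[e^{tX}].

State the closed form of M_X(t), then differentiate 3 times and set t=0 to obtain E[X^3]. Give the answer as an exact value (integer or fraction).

E[X^3] = d^3M/dt^3 |_{t=0} = 2/7

M_X(t) = ₁F₁(3; 5; t)
dM/dt = 3*₁F₁(4; 6; t)/5
d^2M/dt^2 = 2*₁F₁(5; 7; t)/5
d^3M/dt^3 = 2*₁F₁(6; 8; t)/7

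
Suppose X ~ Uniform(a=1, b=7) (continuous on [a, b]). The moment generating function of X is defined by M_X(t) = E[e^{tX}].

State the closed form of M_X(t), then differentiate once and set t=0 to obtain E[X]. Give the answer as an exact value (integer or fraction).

E[X] = dM/dt |_{t=0} = 4

M_X(t) = (e^(7*t) - e^(t))/(6*t)
dM/dt = (7*t*e^(7*t) - t*e^(t) - e^(7*t) + e^(t))/(6*t^2)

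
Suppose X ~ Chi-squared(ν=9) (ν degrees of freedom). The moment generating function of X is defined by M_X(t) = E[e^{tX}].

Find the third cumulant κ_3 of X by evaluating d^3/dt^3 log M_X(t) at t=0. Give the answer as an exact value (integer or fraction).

κ_3 = K^(3)(0) = 72

M_X(t) = (1 - 2*t)^(-9/2)
K_X(t) = log M_X(t) = -9*log(1 - 2*t)/2
K^(3)(t) = -72/(8*t^3 - 12*t^2 + 6*t - 1)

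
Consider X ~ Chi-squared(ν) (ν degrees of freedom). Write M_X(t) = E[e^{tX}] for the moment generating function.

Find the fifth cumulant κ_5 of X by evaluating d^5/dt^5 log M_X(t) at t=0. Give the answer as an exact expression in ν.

M_X(t) = (1 - 2*t)^(-ν/2)
K_X(t) = log M_X(t) = -ν*log(1 - 2*t)/2
K^(5)(t) = -384*ν/(32*t^5 - 80*t^4 + 80*t^3 - 40*t^2 + 10*t - 1)

κ_5 = K^(5)(0) = 384*ν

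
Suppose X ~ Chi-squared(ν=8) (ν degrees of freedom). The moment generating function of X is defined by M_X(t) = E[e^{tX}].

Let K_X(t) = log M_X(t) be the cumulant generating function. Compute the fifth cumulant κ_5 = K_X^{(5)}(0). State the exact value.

M_X(t) = (1 - 2*t)^(-4)
K_X(t) = log M_X(t) = -4*log(1 - 2*t)
K′(t) = -8/(2*t - 1)
K′′(t) = 16/(4*t^2 - 4*t + 1)
K′′′(t) = -64/(8*t^3 - 12*t^2 + 6*t - 1)
K′′′′(t) = 384/(16*t^4 - 32*t^3 + 24*t^2 - 8*t + 1)
K′′′′′(t) = -3072/(32*t^5 - 80*t^4 + 80*t^3 - 40*t^2 + 10*t - 1)

κ_5 = K′′′′′(0) = 3072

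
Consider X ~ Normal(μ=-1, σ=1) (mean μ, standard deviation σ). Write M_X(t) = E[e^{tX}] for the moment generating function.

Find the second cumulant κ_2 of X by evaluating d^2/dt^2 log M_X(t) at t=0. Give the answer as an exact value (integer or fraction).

M_X(t) = e^(t^2/2 - t)
K_X(t) = log M_X(t) = t^2/2 - t
K′(t) = t - 1
K′′(t) = 1

κ_2 = K′′(0) = 1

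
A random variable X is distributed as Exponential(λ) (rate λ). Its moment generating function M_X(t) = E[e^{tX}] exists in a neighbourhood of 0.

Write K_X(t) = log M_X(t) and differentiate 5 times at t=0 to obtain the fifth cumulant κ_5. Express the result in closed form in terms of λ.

M_X(t) = λ/(λ - t)
K_X(t) = log M_X(t) = log(λ) - log(λ - t)
D^5[K](t) = -24/(-λ^5 + 5*λ^4*t - 10*λ^3*t^2 + 10*λ^2*t^3 - 5*λ*t^4 + t^5)

κ_5 = D^5[K](0) = 24/λ^5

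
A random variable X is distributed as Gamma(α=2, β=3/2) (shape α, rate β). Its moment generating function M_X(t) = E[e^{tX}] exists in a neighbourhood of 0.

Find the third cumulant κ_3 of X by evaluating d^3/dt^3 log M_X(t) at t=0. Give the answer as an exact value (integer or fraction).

M_X(t) = 9/(4*(3/2 - t)^2)
K_X(t) = log M_X(t) = -2*log(3/2 - t) - 2*log(2) + 2*log(3)
dK/dt = -4/(2*t - 3)
d^2K/dt^2 = 8/(4*t^2 - 12*t + 9)
d^3K/dt^3 = -32/(8*t^3 - 36*t^2 + 54*t - 27)

κ_3 = d^3K/dt^3 |_{t=0} = 32/27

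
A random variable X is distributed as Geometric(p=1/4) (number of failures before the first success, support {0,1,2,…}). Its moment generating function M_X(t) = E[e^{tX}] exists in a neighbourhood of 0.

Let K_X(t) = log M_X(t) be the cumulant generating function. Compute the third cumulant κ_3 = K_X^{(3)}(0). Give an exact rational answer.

M_X(t) = 1/(4*(1 - 3*e^(t)/4))
K_X(t) = log M_X(t) = -log(1 - 3*e^(t)/4) - 2*log(2)
dK/dt = -3*e^(t)/(3*e^(t) - 4)
d^2K/dt^2 = 12*e^(t)/(9*e^(2*t) - 24*e^(t) + 16)
d^3K/dt^3 = (-36*e^(2*t) - 48*e^(t))/(27*e^(3*t) - 108*e^(2*t) + 144*e^(t) - 64)

κ_3 = d^3K/dt^3 |_{t=0} = 84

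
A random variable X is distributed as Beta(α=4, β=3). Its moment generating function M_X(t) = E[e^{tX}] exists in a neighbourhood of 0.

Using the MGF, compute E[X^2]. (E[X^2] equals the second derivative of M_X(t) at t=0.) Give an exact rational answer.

M_X(t) = ₁F₁(4; 7; t)
M′(t) = 4*₁F₁(5; 8; t)/7
M′′(t) = 5*₁F₁(6; 9; t)/14

E[X^2] = M′′(0) = 5/14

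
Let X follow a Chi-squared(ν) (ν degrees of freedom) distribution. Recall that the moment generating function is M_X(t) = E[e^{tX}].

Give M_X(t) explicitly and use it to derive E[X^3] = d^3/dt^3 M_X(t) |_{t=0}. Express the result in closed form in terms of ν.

M_X(t) = (1 - 2*t)^(-ν/2)
dM/dt = -ν/(2*t*(1 - 2*t)^(ν/2) - (1 - 2*t)^(ν/2))
d^2M/dt^2 = (ν^2 + 2*ν)/(4*t^2*(1 - 2*t)^(ν/2) - 4*t*(1 - 2*t)^(ν/2) + (1 - 2*t)^(ν/2))
d^3M/dt^3 = (-ν^3 - 6*ν^2 - 8*ν)/(8*t^3*(1 - 2*t)^(ν/2) - 12*t^2*(1 - 2*t)^(ν/2) + 6*t*(1 - 2*t)^(ν/2) - (1 - 2*t)^(ν/2))

E[X^3] = d^3M/dt^3 |_{t=0} = ν*(ν^2 + 6*ν + 8)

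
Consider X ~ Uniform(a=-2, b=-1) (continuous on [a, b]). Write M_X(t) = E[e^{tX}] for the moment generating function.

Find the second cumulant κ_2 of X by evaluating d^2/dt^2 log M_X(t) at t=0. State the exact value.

κ_2 = K^(2)(0) = 1/12

M_X(t) = (e^(-t) - e^(-2*t))/t
K_X(t) = log M_X(t) = -log(t) + log(e^(-t) - e^(-2*t))
K^(2)(t) = (-t^2*e^(t) + e^(2*t) - 2*e^(t) + 1)/(t^2*e^(2*t) - 2*t^2*e^(t) + t^2)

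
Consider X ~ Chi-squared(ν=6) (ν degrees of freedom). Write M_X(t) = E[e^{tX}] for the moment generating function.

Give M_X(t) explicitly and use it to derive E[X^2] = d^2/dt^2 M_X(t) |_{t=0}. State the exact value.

E[X^2] = D^2[M](0) = 48

M_X(t) = (1 - 2*t)^(-3)
D^2[M](t) = -48/(32*t^5 - 80*t^4 + 80*t^3 - 40*t^2 + 10*t - 1)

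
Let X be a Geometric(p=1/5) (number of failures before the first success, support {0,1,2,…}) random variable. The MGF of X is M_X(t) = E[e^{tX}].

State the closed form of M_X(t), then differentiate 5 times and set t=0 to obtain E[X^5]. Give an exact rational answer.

M_X(t) = 1/(5*(1 - 4*e^(t)/5))

E[X^5] = D^5[M](0) = 194404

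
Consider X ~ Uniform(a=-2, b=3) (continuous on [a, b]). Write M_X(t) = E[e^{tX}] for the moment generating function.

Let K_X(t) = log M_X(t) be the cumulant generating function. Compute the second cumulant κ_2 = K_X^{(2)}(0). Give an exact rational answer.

M_X(t) = (e^(3*t) - e^(-2*t))/(5*t)
K_X(t) = log M_X(t) = -log(t) + log(e^(3*t) - e^(-2*t)) - log(5)
K^(2)(t) = (-25*t^2*e^(5*t) + e^(10*t) - 2*e^(5*t) + 1)/(t^2*e^(10*t) - 2*t^2*e^(5*t) + t^2)

κ_2 = K^(2)(0) = 25/12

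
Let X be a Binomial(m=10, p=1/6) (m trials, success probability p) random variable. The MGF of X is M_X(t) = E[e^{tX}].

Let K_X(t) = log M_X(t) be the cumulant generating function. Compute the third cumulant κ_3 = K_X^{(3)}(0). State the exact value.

κ_3 = d^3K/dt^3 |_{t=0} = 25/27

M_X(t) = (e^(t)/6 + 5/6)^10
K_X(t) = log M_X(t) = 10*log(e^(t)/6 + 5/6)
dK/dt = 10*e^(t)/(e^(t) + 5)
d^2K/dt^2 = 50*e^(t)/(e^(2*t) + 10*e^(t) + 25)
d^3K/dt^3 = (-50*e^(2*t) + 250*e^(t))/(e^(3*t) + 15*e^(2*t) + 75*e^(t) + 125)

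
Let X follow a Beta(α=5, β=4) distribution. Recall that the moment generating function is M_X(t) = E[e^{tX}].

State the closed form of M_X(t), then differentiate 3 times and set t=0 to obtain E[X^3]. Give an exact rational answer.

E[X^3] = M^(3)(0) = 7/33

M_X(t) = ₁F₁(5; 9; t)
M^(3)(t) = 7*₁F₁(8; 12; t)/33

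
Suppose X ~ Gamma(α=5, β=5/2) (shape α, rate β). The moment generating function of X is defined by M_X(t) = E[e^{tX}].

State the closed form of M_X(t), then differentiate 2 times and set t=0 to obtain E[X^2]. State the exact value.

E[X^2] = d^2M/dt^2 |_{t=0} = 24/5

M_X(t) = 3125/(32*(5/2 - t)^5)
dM/dt = 31250/(64*t^6 - 960*t^5 + 6000*t^4 - 20000*t^3 + 37500*t^2 - 37500*t + 15625)
d^2M/dt^2 = -375000/(128*t^7 - 2240*t^6 + 16800*t^5 - 70000*t^4 + 175000*t^3 - 262500*t^2 + 218750*t - 78125)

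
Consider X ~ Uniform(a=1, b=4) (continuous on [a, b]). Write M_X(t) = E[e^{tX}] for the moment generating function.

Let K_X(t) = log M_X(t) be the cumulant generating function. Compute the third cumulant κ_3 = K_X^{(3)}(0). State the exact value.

M_X(t) = (e^(4*t) - e^(t))/(3*t)
K_X(t) = log M_X(t) = -log(t) + log(e^(4*t) - e^(t)) - log(3)
D^3[K](t) = (27*t^3*e^(6*t) + 27*t^3*e^(3*t) - 2*e^(9*t) + 6*e^(6*t) - 6*e^(3*t) + 2)/(t^3*e^(9*t) - 3*t^3*e^(6*t) + 3*t^3*e^(3*t) - t^3)

κ_3 = D^3[K](0) = 0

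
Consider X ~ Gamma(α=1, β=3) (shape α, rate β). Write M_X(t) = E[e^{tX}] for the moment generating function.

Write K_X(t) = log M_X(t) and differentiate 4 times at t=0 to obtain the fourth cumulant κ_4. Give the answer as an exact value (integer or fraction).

M_X(t) = 3/(3 - t)
K_X(t) = log M_X(t) = -log(3 - t) + log(3)
dK/dt = -1/(t - 3)
d^2K/dt^2 = 1/(t^2 - 6*t + 9)
d^3K/dt^3 = -2/(t^3 - 9*t^2 + 27*t - 27)
d^4K/dt^4 = 6/(t^4 - 12*t^3 + 54*t^2 - 108*t + 81)

κ_4 = d^4K/dt^4 |_{t=0} = 2/27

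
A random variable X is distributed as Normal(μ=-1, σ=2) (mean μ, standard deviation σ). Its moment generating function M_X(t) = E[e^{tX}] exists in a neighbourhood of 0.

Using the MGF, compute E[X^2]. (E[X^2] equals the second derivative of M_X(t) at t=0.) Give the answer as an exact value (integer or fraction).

M_X(t) = e^(2*t^2 - t)
dM/dt = 4*t*e^(-t)*e^(2*t^2) - e^(-t)*e^(2*t^2)
d^2M/dt^2 = (16*t^2*e^(2*t^2) - 8*t*e^(2*t^2) + 5*e^(2*t^2))*e^(-t)

E[X^2] = d^2M/dt^2 |_{t=0} = 5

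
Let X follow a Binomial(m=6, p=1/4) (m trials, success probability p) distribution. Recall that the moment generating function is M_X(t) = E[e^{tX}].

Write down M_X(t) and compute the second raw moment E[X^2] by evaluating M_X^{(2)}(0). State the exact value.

M_X(t) = (e^(t)/4 + 3/4)^6
dM/dt = 3*e^(6*t)/2048 + 45*e^(5*t)/2048 + 135*e^(4*t)/1024 + 405*e^(3*t)/1024 + 1215*e^(2*t)/2048 + 729*e^(t)/2048
d^2M/dt^2 = 9*e^(6*t)/1024 + 225*e^(5*t)/2048 + 135*e^(4*t)/256 + 1215*e^(3*t)/1024 + 1215*e^(2*t)/1024 + 729*e^(t)/2048

E[X^2] = d^2M/dt^2 |_{t=0} = 27/8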